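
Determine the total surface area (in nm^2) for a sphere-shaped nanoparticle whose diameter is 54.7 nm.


Radius r = 54.7/2 = 27.35 nm
Surface area SA = 4 * pi * r^2
SA = 4 * pi * (27.35)^2
SA = 9399.93 nm^2

9399.93


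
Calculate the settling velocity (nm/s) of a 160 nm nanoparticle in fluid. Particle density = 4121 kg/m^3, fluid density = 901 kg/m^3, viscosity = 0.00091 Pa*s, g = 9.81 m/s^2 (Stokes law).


Radius R = 160/2 nm = 8e-08 m
Density difference = 4121 - 901 = 3220 kg/m^3
v = 2 * R^2 * (rho_p - rho_f) * g / (9 * eta)
v = 2 * (8e-08)^2 * 3220 * 9.81 / (9 * 0.00091)
v = 4.93686e-08 m/s = 49.3686 nm/s

49.3686


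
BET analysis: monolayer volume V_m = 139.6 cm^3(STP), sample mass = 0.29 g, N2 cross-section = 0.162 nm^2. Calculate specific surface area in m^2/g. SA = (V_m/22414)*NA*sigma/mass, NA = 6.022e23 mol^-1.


Number of moles in monolayer = V_m / 22414 = 139.6 / 22414 = 0.00622825
Number of molecules = moles * NA = 0.00622825 * 6.022e23
SA = molecules * sigma / mass
SA = (139.6 / 22414) * 6.022e23 * 0.162e-18 / 0.29
SA = 2095.2 m^2/g

2095.2


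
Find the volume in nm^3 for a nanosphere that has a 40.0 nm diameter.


Radius r = 40.0/2 = 20 nm
Volume V = (4/3) * pi * r^3
V = (4/3) * pi * (20)^3
V = 33510.32 nm^3

33510.32


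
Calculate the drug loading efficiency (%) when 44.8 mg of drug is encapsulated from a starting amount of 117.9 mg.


Drug loading efficiency = (drug loaded / drug initial) * 100
DLE = 44.8 / 117.9 * 100
DLE = 0.38 * 100
DLE = 38.0%

38.0


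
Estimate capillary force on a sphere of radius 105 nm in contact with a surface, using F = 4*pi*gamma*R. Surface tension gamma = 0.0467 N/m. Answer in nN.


Convert radius: R = 105 nm = 1.05e-07 m
F = 4 * pi * gamma * R
F = 4 * pi * 0.0467 * 1.05e-07
F = 6.16192e-08 N = 61.6192 nN

61.6192


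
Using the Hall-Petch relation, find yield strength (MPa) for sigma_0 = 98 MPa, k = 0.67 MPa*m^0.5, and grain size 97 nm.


d = 97 nm = 9.7e-08 m
sqrt(d) = 0.0003114482
Hall-Petch contribution = k / sqrt(d) = 0.67 / 0.0003114482 = 2151.2 MPa
sigma = sigma_0 + k/sqrt(d) = 98 + 2151.2 = 2249.2 MPa

2249.2


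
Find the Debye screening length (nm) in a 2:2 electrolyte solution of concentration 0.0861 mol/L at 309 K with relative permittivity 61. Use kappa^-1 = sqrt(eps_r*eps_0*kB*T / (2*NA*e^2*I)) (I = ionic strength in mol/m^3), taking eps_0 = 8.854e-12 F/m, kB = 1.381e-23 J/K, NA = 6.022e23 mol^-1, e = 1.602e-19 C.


Ionic strength I = 0.0861 * 2^2 * 1000 = 344.4 mol/m^3
kappa^-1 = sqrt(61 * 8.854e-12 * 1.381e-23 * 309 / (2 * 6.022e23 * (1.602e-19)^2 * 344.4))
kappa^-1 = 0.465 nm

0.465


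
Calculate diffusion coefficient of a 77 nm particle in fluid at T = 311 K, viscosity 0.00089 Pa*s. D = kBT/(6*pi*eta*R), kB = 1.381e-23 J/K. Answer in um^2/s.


Radius R = 77/2 = 38.5 nm = 3.85e-08 m
D = kB*T / (6*pi*eta*R)
D = 1.381e-23 * 311 / (6 * pi * 0.00089 * 3.85e-08)
D = 6.6497e-12 m^2/s = 6.65 um^2/s

6.65


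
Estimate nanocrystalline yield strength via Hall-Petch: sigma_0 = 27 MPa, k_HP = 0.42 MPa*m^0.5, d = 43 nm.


d = 43 nm = 4.3e-08 m
sqrt(d) = 0.0002073644
Hall-Petch contribution = k / sqrt(d) = 0.42 / 0.0002073644 = 2025.4 MPa
sigma = sigma_0 + k/sqrt(d) = 27 + 2025.4 = 2052.4 MPa

2052.4


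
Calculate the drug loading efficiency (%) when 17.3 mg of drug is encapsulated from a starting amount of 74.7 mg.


Drug loading efficiency = (drug loaded / drug initial) * 100
DLE = 17.3 / 74.7 * 100
DLE = 0.2316 * 100
DLE = 23.16%

23.16


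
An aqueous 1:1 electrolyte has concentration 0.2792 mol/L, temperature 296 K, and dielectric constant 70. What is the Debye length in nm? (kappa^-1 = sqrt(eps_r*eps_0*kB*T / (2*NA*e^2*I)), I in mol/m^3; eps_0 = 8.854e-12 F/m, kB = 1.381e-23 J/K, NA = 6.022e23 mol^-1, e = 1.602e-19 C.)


Ionic strength I = 0.2792 * 1^2 * 1000 = 279.2 mol/m^3
kappa^-1 = sqrt(70 * 8.854e-12 * 1.381e-23 * 296 / (2 * 6.022e23 * (1.602e-19)^2 * 279.2))
kappa^-1 = 0.542 nm

0.542


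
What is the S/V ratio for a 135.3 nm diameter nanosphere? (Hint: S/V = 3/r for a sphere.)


Radius r = 135.3/2 = 67.65 nm
S/V = 3 / r = 3 / 67.65
S/V = 0.0443 nm^-1

0.0443


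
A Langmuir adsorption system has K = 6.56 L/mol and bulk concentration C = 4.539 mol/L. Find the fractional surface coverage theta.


Langmuir isotherm: theta = K*C / (1 + K*C)
K*C = 6.56 * 4.539 = 29.77584
theta = 29.77584 / (1 + 29.77584) = 29.77584 / 30.77584
theta = 0.9675

0.9675


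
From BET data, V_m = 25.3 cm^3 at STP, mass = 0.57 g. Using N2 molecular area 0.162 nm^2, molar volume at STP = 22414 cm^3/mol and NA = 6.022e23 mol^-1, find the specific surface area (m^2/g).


Number of moles in monolayer = V_m / 22414 = 25.3 / 22414 = 0.00112876
Number of molecules = moles * NA = 0.00112876 * 6.022e23
SA = molecules * sigma / mass
SA = (25.3 / 22414) * 6.022e23 * 0.162e-18 / 0.57
SA = 193.2 m^2/g

193.2


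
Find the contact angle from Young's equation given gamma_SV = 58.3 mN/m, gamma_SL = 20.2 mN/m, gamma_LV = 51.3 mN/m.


cos(theta) = (gamma_SV - gamma_SL) / gamma_LV
cos(theta) = (58.3 - 20.2) / 51.3
cos(theta) = 0.74269
theta = arccos(0.74269) = 42.04 degrees

42.04


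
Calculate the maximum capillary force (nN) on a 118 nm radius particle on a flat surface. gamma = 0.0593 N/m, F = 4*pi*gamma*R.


Convert radius: R = 118 nm = 1.18e-07 m
F = 4 * pi * gamma * R
F = 4 * pi * 0.0593 * 1.18e-07
F = 8.79319e-08 N = 87.9319 nN

87.9319


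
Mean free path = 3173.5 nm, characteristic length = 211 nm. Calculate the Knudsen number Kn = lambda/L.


Knudsen number Kn = lambda / L
Kn = 3173.5 / 211
Kn = 15.0403

15.0403


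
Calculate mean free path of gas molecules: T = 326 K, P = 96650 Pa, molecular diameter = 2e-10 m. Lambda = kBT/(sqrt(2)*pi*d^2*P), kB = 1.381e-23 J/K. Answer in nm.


Mean free path: lambda = kB*T / (sqrt(2) * pi * d^2 * P)
lambda = 1.381e-23 * 326 / (sqrt(2) * pi * (2e-10)^2 * 96650)
lambda = 2.62111e-07 m
lambda = 262.11 nm

262.11


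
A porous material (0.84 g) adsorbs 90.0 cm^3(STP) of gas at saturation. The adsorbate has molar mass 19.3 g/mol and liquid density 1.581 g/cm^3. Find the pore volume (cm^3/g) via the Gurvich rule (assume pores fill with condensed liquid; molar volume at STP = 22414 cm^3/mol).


Moles adsorbed n = V_ads / 22414 = 90.0 / 22414 = 4.015348e-03 mol
Liquid volume V_liq = n * M / rho_liq = 4.015348e-03 * 19.3 / 1.581 = 0.04902 cm^3
Specific pore volume V_pore = V_liq / m_sample = 0.04902 / 0.84
V_pore = 0.0584 cm^3/g

0.0584


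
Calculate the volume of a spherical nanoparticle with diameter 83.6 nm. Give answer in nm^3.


Radius r = 83.6/2 = 41.8 nm
Volume V = (4/3) * pi * r^3
V = (4/3) * pi * (41.8)^3
V = 305926.75 nm^3

305926.75


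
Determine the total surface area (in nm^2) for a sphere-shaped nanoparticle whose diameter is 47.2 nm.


Radius r = 47.2/2 = 23.6 nm
Surface area SA = 4 * pi * r^2
SA = 4 * pi * (23.6)^2
SA = 6998.97 nm^2

6998.97


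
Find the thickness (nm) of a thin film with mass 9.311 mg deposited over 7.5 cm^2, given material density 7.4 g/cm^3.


Convert: m = 9.311 mg = 9.3110e-06 kg, A = 7.5 cm^2 = 7.5000e-04 m^2, rho = 7.4 g/cm^3 = 7400 kg/m^3
t = m / (A * rho)
t = 9.3110e-06 / (7.5000e-04 * 7400)
t = 1.6777e-06 m = 1677.7 nm

1677.7


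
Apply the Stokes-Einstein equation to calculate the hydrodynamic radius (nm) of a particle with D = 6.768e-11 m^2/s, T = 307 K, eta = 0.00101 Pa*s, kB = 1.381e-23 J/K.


Stokes-Einstein: R = kB*T / (6*pi*eta*D)
R = 1.381e-23 * 307 / (6 * pi * 0.00101 * 6.768e-11)
R = 3.2904e-09 m = 3.29 nm

3.29


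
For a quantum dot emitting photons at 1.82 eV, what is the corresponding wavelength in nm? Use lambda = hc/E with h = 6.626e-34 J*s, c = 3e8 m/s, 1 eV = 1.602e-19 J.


Convert energy: E = 1.82 eV = 1.82 * 1.602e-19 = 2.91564e-19 J
lambda = h*c / E = 6.626e-34 * 3e8 / 2.91564e-19
lambda = 6.81771e-07 m = 681.8 nm

681.8


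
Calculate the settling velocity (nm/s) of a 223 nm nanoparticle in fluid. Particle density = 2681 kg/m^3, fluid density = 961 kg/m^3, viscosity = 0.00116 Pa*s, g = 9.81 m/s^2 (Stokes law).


Radius R = 223/2 nm = 1.115e-07 m
Density difference = 2681 - 961 = 1720 kg/m^3
v = 2 * R^2 * (rho_p - rho_f) * g / (9 * eta)
v = 2 * (1.115e-07)^2 * 1720 * 9.81 / (9 * 0.00116)
v = 4.01862e-08 m/s = 40.1862 nm/s

40.1862


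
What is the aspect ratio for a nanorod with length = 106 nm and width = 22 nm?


Aspect ratio AR = length / diameter
AR = 106 / 22
AR = 4.82

4.82


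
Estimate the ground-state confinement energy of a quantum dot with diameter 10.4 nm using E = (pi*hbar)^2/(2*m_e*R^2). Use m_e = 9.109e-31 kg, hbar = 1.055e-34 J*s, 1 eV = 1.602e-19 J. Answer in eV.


Radius R = 10.4/2 = 5.2 nm = 5.2e-09 m
E = (pi * 1.055e-34)^2 / (2 * 9.109e-31 * (5.2e-09)^2)
E(J) = 2.22996e-21
E = E(J) / 1.602e-19 = 0.0139 eV

0.0139


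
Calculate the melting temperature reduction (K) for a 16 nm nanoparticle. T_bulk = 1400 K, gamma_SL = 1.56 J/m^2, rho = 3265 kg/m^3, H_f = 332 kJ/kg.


Radius R = 16/2 = 8 nm = 8e-09 m
Convert H_f = 332 kJ/kg = 332000 J/kg
dT = 2 * gamma_SL * T_bulk / (rho * H_f * R)
dT = 2 * 1.56 * 1400 / (3265 * 332000 * 8e-09)
dT = 503.7 K

503.7


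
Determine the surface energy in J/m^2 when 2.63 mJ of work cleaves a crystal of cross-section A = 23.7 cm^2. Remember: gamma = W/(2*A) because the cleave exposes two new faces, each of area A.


Convert: A = 23.7 cm^2 = 0.00237 m^2, W = 2.63 mJ = 0.00263 J
Cleaving exposes two faces of area A, so total new surface = 2*A and gamma = W / (2*A)
gamma = 0.00263 / (2 * 0.00237)
gamma = 0.555 J/m^2

0.555


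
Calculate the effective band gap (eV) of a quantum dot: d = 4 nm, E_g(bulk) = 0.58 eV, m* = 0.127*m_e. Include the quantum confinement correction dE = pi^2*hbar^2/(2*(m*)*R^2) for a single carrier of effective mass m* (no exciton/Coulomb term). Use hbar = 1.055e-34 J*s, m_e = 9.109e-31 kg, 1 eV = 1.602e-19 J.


Radius R = 4/2 nm = 2e-09 m
Confinement energy dE = pi^2 * hbar^2 / (2 * m_eff * m_e * R^2)
dE = pi^2 * (1.055e-34)^2 / (2 * 0.127 * 9.109e-31 * (2e-09)^2) J, divided by 1.602e-19 J/eV
dE = 0.7409 eV
Total band gap = E_g(bulk) + dE = 0.58 + 0.7409 = 1.3209 eV

1.3209


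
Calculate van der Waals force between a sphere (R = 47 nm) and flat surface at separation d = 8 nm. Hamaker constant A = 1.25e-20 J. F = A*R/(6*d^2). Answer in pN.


Convert to SI: R = 47 nm = 4.7e-08 m, d = 8 nm = 8e-09 m
F = A * R / (6 * d^2)
F = 1.25e-20 * 4.7e-08 / (6 * (8e-09)^2)
F = 1.52995e-12 N = 1.53 pN

1.53


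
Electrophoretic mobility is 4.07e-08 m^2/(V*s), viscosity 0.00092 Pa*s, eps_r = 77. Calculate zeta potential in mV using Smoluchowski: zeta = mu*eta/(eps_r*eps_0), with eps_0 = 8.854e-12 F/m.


Smoluchowski equation: zeta = mu * eta / (eps_r * eps_0)
zeta = 4.07e-08 * 0.00092 / (77 * 8.854e-12)
zeta = 0.054923 V = 54.92 mV

54.92


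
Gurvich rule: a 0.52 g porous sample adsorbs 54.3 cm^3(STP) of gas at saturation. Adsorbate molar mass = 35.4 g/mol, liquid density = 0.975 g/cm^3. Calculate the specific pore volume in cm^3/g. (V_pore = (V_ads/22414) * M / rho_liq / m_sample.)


Moles adsorbed n = V_ads / 22414 = 54.3 / 22414 = 2.422593e-03 mol
Liquid volume V_liq = n * M / rho_liq = 2.422593e-03 * 35.4 / 0.975 = 0.08796 cm^3
Specific pore volume V_pore = V_liq / m_sample = 0.08796 / 0.52
V_pore = 0.1692 cm^3/g

0.1692


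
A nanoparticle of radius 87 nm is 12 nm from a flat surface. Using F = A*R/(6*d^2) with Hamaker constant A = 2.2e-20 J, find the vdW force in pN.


Convert to SI: R = 87 nm = 8.7e-08 m, d = 12 nm = 1.2e-08 m
F = A * R / (6 * d^2)
F = 2.2e-20 * 8.7e-08 / (6 * (1.2e-08)^2)
F = 2.21528e-12 N = 2.215 pN

2.215


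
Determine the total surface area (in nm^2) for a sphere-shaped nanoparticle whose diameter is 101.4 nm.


Radius r = 101.4/2 = 50.7 nm
Surface area SA = 4 * pi * r^2
SA = 4 * pi * (50.7)^2
SA = 32301.73 nm^2

32301.73


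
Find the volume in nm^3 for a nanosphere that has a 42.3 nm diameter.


Radius r = 42.3/2 = 21.15 nm
Volume V = (4/3) * pi * r^3
V = (4/3) * pi * (21.15)^3
V = 39629.6 nm^3

39629.6


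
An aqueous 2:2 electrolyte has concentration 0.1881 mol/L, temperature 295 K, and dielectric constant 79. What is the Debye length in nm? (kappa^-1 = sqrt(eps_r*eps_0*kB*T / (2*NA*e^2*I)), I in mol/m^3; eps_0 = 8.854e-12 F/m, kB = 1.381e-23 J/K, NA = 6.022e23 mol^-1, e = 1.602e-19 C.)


Ionic strength I = 0.1881 * 2^2 * 1000 = 752.4 mol/m^3
kappa^-1 = sqrt(79 * 8.854e-12 * 1.381e-23 * 295 / (2 * 6.022e23 * (1.602e-19)^2 * 752.4))
kappa^-1 = 0.35 nm

0.35


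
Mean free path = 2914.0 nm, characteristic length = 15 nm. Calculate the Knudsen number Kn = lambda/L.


Knudsen number Kn = lambda / L
Kn = 2914.0 / 15
Kn = 194.2667

194.2667


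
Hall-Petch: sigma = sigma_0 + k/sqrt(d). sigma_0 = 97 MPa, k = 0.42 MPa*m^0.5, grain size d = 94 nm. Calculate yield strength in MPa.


d = 94 nm = 9.4e-08 m
sqrt(d) = 0.0003065942
Hall-Petch contribution = k / sqrt(d) = 0.42 / 0.0003065942 = 1369.9 MPa
sigma = sigma_0 + k/sqrt(d) = 97 + 1369.9 = 1466.9 MPa

1466.9


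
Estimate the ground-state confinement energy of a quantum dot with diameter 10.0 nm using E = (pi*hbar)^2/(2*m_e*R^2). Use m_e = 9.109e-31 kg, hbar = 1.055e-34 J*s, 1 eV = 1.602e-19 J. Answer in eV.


Radius R = 10.0/2 = 5 nm = 5e-09 m
E = (pi * 1.055e-34)^2 / (2 * 9.109e-31 * (5e-09)^2)
E(J) = 2.41193e-21
E = E(J) / 1.602e-19 = 0.0151 eV

0.0151


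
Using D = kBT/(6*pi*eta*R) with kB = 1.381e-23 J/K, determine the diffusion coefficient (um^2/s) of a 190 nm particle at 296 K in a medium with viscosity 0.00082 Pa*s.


Radius R = 190/2 = 95 nm = 9.5e-08 m
D = kB*T / (6*pi*eta*R)
D = 1.381e-23 * 296 / (6 * pi * 0.00082 * 9.5e-08)
D = 2.78386e-12 m^2/s = 2.784 um^2/s

2.784


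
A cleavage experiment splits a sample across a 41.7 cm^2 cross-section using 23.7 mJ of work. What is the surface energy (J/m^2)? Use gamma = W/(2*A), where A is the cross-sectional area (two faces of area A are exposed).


Convert: A = 41.7 cm^2 = 0.00417 m^2, W = 23.7 mJ = 0.0237 J
Cleaving exposes two faces of area A, so total new surface = 2*A and gamma = W / (2*A)
gamma = 0.0237 / (2 * 0.00417)
gamma = 2.842 J/m^2

2.842


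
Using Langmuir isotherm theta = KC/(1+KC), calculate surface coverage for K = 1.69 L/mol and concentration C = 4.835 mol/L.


Langmuir isotherm: theta = K*C / (1 + K*C)
K*C = 1.69 * 4.835 = 8.17115
theta = 8.17115 / (1 + 8.17115) = 8.17115 / 9.17115
theta = 0.891

0.891


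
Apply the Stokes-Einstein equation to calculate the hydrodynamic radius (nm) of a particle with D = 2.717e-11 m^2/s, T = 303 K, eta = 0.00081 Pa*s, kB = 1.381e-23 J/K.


Stokes-Einstein: R = kB*T / (6*pi*eta*D)
R = 1.381e-23 * 303 / (6 * pi * 0.00081 * 2.717e-11)
R = 1.0087e-08 m = 10.09 nm

10.09


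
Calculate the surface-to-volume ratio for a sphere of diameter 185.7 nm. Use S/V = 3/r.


Radius r = 185.7/2 = 92.85 nm
S/V = 3 / r = 3 / 92.85
S/V = 0.0323 nm^-1

0.0323


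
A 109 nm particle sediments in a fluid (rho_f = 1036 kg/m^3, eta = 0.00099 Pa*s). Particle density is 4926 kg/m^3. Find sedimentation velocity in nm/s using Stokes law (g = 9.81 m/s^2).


Radius R = 109/2 nm = 5.45e-08 m
Density difference = 4926 - 1036 = 3890 kg/m^3
v = 2 * R^2 * (rho_p - rho_f) * g / (9 * eta)
v = 2 * (5.45e-08)^2 * 3890 * 9.81 / (9 * 0.00099)
v = 2.54427e-08 m/s = 25.4427 nm/s

25.4427


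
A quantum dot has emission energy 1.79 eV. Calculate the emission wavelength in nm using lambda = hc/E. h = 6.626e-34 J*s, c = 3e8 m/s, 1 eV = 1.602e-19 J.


Convert energy: E = 1.79 eV = 1.79 * 1.602e-19 = 2.86758e-19 J
lambda = h*c / E = 6.626e-34 * 3e8 / 2.86758e-19
lambda = 6.93198e-07 m = 693.2 nm

693.2


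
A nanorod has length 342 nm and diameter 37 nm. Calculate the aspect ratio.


Aspect ratio AR = length / diameter
AR = 342 / 37
AR = 9.24

9.24


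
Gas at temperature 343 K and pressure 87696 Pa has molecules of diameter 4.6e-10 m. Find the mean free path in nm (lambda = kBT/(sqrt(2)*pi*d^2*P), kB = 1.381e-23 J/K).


Mean free path: lambda = kB*T / (sqrt(2) * pi * d^2 * P)
lambda = 1.381e-23 * 343 / (sqrt(2) * pi * (4.6e-10)^2 * 87696)
lambda = 5.7455e-08 m
lambda = 57.45 nm

57.45


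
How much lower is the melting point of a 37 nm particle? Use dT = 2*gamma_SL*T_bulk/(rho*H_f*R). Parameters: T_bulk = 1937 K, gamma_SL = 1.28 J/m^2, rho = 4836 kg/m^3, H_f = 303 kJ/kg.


Radius R = 37/2 = 18.5 nm = 1.85e-08 m
Convert H_f = 303 kJ/kg = 303000 J/kg
dT = 2 * gamma_SL * T_bulk / (rho * H_f * R)
dT = 2 * 1.28 * 1937 / (4836 * 303000 * 1.85e-08)
dT = 182.9 K

182.9


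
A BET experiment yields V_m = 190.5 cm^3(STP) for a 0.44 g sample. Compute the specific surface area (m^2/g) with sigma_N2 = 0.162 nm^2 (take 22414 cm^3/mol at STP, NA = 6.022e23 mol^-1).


Number of moles in monolayer = V_m / 22414 = 190.5 / 22414 = 0.00849915
Number of molecules = moles * NA = 0.00849915 * 6.022e23
SA = molecules * sigma / mass
SA = (190.5 / 22414) * 6.022e23 * 0.162e-18 / 0.44
SA = 1884.4 m^2/g

1884.4


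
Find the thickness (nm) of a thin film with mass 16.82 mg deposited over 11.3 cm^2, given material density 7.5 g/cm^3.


Convert: m = 16.82 mg = 1.6820e-05 kg, A = 11.3 cm^2 = 1.1300e-03 m^2, rho = 7.5 g/cm^3 = 7500 kg/m^3
t = m / (A * rho)
t = 1.6820e-05 / (1.1300e-03 * 7500)
t = 1.9847e-06 m = 1984.7 nm

1984.7


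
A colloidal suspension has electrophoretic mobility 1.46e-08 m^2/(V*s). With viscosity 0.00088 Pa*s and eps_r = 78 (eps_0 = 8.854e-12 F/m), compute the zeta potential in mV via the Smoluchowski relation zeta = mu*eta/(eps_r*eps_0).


Smoluchowski equation: zeta = mu * eta / (eps_r * eps_0)
zeta = 1.46e-08 * 0.00088 / (78 * 8.854e-12)
zeta = 0.018604 V = 18.6 mV

18.6


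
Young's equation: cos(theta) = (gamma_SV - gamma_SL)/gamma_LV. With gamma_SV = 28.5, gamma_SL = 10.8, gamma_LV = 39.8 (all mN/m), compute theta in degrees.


cos(theta) = (gamma_SV - gamma_SL) / gamma_LV
cos(theta) = (28.5 - 10.8) / 39.8
cos(theta) = 0.444724
theta = arccos(0.444724) = 63.59 degrees

63.59


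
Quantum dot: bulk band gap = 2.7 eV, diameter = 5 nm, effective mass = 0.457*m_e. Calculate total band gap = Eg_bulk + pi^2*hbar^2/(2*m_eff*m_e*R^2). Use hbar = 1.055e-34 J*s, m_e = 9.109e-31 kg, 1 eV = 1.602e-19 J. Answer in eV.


Radius R = 5/2 nm = 2.5e-09 m
Confinement energy dE = pi^2 * hbar^2 / (2 * m_eff * m_e * R^2)
dE = pi^2 * (1.055e-34)^2 / (2 * 0.457 * 9.109e-31 * (2.5e-09)^2) J, divided by 1.602e-19 J/eV
dE = 0.1318 eV
Total band gap = E_g(bulk) + dE = 2.7 + 0.1318 = 2.8318 eV

2.8318


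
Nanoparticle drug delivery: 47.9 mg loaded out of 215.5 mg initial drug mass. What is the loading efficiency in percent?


Drug loading efficiency = (drug loaded / drug initial) * 100
DLE = 47.9 / 215.5 * 100
DLE = 0.2223 * 100
DLE = 22.23%

22.23


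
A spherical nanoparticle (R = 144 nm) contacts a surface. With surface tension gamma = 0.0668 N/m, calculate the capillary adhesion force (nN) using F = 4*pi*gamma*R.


Convert radius: R = 144 nm = 1.44e-07 m
F = 4 * pi * gamma * R
F = 4 * pi * 0.0668 * 1.44e-07
F = 1.20878e-07 N = 120.8784 nN

120.8784


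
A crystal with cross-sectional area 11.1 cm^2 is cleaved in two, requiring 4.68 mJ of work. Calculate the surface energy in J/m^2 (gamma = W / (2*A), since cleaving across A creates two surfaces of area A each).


Convert: A = 11.1 cm^2 = 0.00111 m^2, W = 4.68 mJ = 0.00468 J
Cleaving exposes two faces of area A, so total new surface = 2*A and gamma = W / (2*A)
gamma = 0.00468 / (2 * 0.00111)
gamma = 2.108 J/m^2

2.108


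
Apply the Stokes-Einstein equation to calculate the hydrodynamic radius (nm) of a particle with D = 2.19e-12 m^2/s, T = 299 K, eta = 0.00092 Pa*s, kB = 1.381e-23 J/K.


Stokes-Einstein: R = kB*T / (6*pi*eta*D)
R = 1.381e-23 * 299 / (6 * pi * 0.00092 * 2.19e-12)
R = 1.08726e-07 m = 108.73 nm

108.73


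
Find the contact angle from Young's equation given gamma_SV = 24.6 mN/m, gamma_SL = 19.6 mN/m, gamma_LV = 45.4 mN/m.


cos(theta) = (gamma_SV - gamma_SL) / gamma_LV
cos(theta) = (24.6 - 19.6) / 45.4
cos(theta) = 0.110132
theta = arccos(0.110132) = 83.68 degrees

83.68


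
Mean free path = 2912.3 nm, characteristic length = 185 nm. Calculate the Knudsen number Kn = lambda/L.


Knudsen number Kn = lambda / L
Kn = 2912.3 / 185
Kn = 15.7422

15.7422


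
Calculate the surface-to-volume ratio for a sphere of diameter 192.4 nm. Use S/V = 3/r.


Radius r = 192.4/2 = 96.2 nm
S/V = 3 / r = 3 / 96.2
S/V = 0.0312 nm^-1

0.0312


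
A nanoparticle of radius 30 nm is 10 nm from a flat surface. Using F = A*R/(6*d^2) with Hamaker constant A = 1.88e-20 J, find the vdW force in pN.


Convert to SI: R = 30 nm = 3e-08 m, d = 10 nm = 1e-08 m
F = A * R / (6 * d^2)
F = 1.88e-20 * 3e-08 / (6 * (1e-08)^2)
F = 9.4e-13 N = 0.94 pN

0.94


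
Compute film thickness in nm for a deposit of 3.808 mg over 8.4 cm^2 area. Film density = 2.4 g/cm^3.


Convert: m = 3.808 mg = 3.8080e-06 kg, A = 8.4 cm^2 = 8.4000e-04 m^2, rho = 2.4 g/cm^3 = 2400 kg/m^3
t = m / (A * rho)
t = 3.8080e-06 / (8.4000e-04 * 2400)
t = 1.8889e-06 m = 1888.9 nm

1888.9


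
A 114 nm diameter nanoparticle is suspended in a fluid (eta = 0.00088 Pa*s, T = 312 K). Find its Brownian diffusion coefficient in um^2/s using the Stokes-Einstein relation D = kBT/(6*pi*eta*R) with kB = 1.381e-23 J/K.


Radius R = 114/2 = 57 nm = 5.7e-08 m
D = kB*T / (6*pi*eta*R)
D = 1.381e-23 * 312 / (6 * pi * 0.00088 * 5.7e-08)
D = 4.55711e-12 m^2/s = 4.557 um^2/s

4.557


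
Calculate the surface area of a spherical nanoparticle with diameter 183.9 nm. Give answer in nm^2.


Radius r = 183.9/2 = 91.95 nm
Surface area SA = 4 * pi * r^2
SA = 4 * pi * (91.95)^2
SA = 106246.18 nm^2

106246.18


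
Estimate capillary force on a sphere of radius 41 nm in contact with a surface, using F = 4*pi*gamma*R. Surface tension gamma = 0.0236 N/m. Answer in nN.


Convert radius: R = 41 nm = 4.1e-08 m
F = 4 * pi * gamma * R
F = 4 * pi * 0.0236 * 4.1e-08
F = 1.21592e-08 N = 12.1592 nN

12.1592


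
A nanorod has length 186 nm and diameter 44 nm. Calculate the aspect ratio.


Aspect ratio AR = length / diameter
AR = 186 / 44
AR = 4.23

4.23


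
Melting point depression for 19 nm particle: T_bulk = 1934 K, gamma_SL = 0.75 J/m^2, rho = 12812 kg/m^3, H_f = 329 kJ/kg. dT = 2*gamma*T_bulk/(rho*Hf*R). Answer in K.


Radius R = 19/2 = 9.5 nm = 9.5e-09 m
Convert H_f = 329 kJ/kg = 329000 J/kg
dT = 2 * gamma_SL * T_bulk / (rho * H_f * R)
dT = 2 * 0.75 * 1934 / (12812 * 329000 * 9.5e-09)
dT = 72.4 K

72.4


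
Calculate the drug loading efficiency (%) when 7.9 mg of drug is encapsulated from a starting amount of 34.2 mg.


Drug loading efficiency = (drug loaded / drug initial) * 100
DLE = 7.9 / 34.2 * 100
DLE = 0.231 * 100
DLE = 23.1%

23.1


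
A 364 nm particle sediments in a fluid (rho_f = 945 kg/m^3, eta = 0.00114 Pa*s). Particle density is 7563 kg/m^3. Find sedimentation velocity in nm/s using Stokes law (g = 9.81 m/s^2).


Radius R = 364/2 nm = 1.82e-07 m
Density difference = 7563 - 945 = 6618 kg/m^3
v = 2 * R^2 * (rho_p - rho_f) * g / (9 * eta)
v = 2 * (1.82e-07)^2 * 6618 * 9.81 / (9 * 0.00114)
v = 4.192e-07 m/s = 419.1999 nm/s

419.1999


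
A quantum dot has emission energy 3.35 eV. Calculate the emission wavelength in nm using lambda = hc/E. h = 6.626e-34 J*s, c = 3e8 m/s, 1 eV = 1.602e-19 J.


Convert energy: E = 3.35 eV = 3.35 * 1.602e-19 = 5.3667e-19 J
lambda = h*c / E = 6.626e-34 * 3e8 / 5.3667e-19
lambda = 3.70395e-07 m = 370.4 nm

370.4


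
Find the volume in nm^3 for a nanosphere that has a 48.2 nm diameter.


Radius r = 48.2/2 = 24.1 nm
Volume V = (4/3) * pi * r^3
V = (4/3) * pi * (24.1)^3
V = 58632.68 nm^3

58632.68


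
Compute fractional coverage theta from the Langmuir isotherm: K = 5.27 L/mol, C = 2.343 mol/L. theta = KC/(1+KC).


Langmuir isotherm: theta = K*C / (1 + K*C)
K*C = 5.27 * 2.343 = 12.34761
theta = 12.34761 / (1 + 12.34761) = 12.34761 / 13.34761
theta = 0.9251

0.9251


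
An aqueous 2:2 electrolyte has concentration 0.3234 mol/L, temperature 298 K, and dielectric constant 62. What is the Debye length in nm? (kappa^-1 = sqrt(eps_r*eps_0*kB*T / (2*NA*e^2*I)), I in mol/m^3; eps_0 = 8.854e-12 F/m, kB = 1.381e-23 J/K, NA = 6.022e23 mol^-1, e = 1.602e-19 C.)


Ionic strength I = 0.3234 * 2^2 * 1000 = 1293.6 mol/m^3
kappa^-1 = sqrt(62 * 8.854e-12 * 1.381e-23 * 298 / (2 * 6.022e23 * (1.602e-19)^2 * 1293.6))
kappa^-1 = 0.238 nm

0.238


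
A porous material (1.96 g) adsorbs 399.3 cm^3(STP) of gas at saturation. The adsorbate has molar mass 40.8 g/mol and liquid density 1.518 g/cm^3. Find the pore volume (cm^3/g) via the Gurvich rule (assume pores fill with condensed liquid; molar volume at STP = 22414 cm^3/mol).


Moles adsorbed n = V_ads / 22414 = 399.3 / 22414 = 1.781476e-02 mol
Liquid volume V_liq = n * M / rho_liq = 1.781476e-02 * 40.8 / 1.518 = 0.47882 cm^3
Specific pore volume V_pore = V_liq / m_sample = 0.47882 / 1.96
V_pore = 0.2443 cm^3/g

0.2443


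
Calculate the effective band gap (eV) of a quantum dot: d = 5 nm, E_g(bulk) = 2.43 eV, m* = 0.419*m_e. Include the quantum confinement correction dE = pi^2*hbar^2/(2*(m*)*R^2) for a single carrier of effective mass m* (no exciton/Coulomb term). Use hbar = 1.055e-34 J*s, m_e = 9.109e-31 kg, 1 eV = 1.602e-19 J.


Radius R = 5/2 nm = 2.5e-09 m
Confinement energy dE = pi^2 * hbar^2 / (2 * m_eff * m_e * R^2)
dE = pi^2 * (1.055e-34)^2 / (2 * 0.419 * 9.109e-31 * (2.5e-09)^2) J, divided by 1.602e-19 J/eV
dE = 0.1437 eV
Total band gap = E_g(bulk) + dE = 2.43 + 0.1437 = 2.5737 eV

2.5737


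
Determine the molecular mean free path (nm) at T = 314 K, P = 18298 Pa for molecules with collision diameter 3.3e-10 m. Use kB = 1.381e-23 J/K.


Mean free path: lambda = kB*T / (sqrt(2) * pi * d^2 * P)
lambda = 1.381e-23 * 314 / (sqrt(2) * pi * (3.3e-10)^2 * 18298)
lambda = 4.89809e-07 m
lambda = 489.81 nm

489.81


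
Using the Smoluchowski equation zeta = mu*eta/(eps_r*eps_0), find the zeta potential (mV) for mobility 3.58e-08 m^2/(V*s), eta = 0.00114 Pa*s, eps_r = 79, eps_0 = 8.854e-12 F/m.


Smoluchowski equation: zeta = mu * eta / (eps_r * eps_0)
zeta = 3.58e-08 * 0.00114 / (79 * 8.854e-12)
zeta = 0.058347 V = 58.35 mV

58.35


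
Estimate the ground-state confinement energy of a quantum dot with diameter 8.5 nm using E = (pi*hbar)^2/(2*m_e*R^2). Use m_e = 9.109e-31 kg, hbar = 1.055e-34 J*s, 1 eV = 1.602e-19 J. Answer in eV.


Radius R = 8.5/2 = 4.25 nm = 4.25e-09 m
E = (pi * 1.055e-34)^2 / (2 * 9.109e-31 * (4.25e-09)^2)
E(J) = 3.33831e-21
E = E(J) / 1.602e-19 = 0.0208 eV

0.0208


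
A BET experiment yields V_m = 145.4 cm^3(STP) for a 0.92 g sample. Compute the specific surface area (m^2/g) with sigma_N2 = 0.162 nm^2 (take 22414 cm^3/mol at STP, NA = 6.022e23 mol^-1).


Number of moles in monolayer = V_m / 22414 = 145.4 / 22414 = 0.00648702
Number of molecules = moles * NA = 0.00648702 * 6.022e23
SA = molecules * sigma / mass
SA = (145.4 / 22414) * 6.022e23 * 0.162e-18 / 0.92
SA = 687.9 m^2/g

687.9


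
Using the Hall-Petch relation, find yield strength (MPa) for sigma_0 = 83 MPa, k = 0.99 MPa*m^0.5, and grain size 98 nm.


d = 98 nm = 9.8e-08 m
sqrt(d) = 0.0003130495
Hall-Petch contribution = k / sqrt(d) = 0.99 / 0.0003130495 = 3162.4 MPa
sigma = sigma_0 + k/sqrt(d) = 83 + 3162.4 = 3245.4 MPa

3245.4


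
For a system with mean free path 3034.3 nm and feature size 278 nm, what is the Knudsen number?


Knudsen number Kn = lambda / L
Kn = 3034.3 / 278
Kn = 10.9147

10.9147


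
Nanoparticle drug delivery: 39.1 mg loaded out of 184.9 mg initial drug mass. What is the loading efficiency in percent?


Drug loading efficiency = (drug loaded / drug initial) * 100
DLE = 39.1 / 184.9 * 100
DLE = 0.2115 * 100
DLE = 21.15%

21.15


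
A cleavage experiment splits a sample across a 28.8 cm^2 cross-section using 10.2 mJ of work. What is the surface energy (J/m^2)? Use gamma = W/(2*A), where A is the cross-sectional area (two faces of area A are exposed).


Convert: A = 28.8 cm^2 = 0.00288 m^2, W = 10.2 mJ = 0.0102 J
Cleaving exposes two faces of area A, so total new surface = 2*A and gamma = W / (2*A)
gamma = 0.0102 / (2 * 0.00288)
gamma = 1.771 J/m^2

1.771


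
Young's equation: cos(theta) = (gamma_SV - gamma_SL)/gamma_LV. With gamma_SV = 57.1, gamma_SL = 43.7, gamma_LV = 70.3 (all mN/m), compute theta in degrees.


cos(theta) = (gamma_SV - gamma_SL) / gamma_LV
cos(theta) = (57.1 - 43.7) / 70.3
cos(theta) = 0.190612
theta = arccos(0.190612) = 79.01 degrees

79.01


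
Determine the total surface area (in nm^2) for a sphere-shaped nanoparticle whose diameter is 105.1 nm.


Radius r = 105.1/2 = 52.55 nm
Surface area SA = 4 * pi * r^2
SA = 4 * pi * (52.55)^2
SA = 34702.06 nm^2

34702.06


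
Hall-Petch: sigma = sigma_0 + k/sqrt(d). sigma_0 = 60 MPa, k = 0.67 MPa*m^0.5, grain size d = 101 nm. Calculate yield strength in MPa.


d = 101 nm = 1.01e-07 m
sqrt(d) = 0.000317805
Hall-Petch contribution = k / sqrt(d) = 0.67 / 0.000317805 = 2108.2 MPa
sigma = sigma_0 + k/sqrt(d) = 60 + 2108.2 = 2168.2 MPa

2168.2


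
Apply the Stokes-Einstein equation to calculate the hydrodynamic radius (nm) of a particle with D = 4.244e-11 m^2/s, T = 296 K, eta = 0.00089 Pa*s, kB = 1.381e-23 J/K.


Stokes-Einstein: R = kB*T / (6*pi*eta*D)
R = 1.381e-23 * 296 / (6 * pi * 0.00089 * 4.244e-11)
R = 5.74141e-09 m = 5.74 nm

5.74


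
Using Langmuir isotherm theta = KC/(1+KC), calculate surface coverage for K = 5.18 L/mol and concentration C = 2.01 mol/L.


Langmuir isotherm: theta = K*C / (1 + K*C)
K*C = 5.18 * 2.01 = 10.4118
theta = 10.4118 / (1 + 10.4118) = 10.4118 / 11.4118
theta = 0.9124

0.9124


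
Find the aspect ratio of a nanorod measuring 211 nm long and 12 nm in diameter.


Aspect ratio AR = length / diameter
AR = 211 / 12
AR = 17.58

17.58


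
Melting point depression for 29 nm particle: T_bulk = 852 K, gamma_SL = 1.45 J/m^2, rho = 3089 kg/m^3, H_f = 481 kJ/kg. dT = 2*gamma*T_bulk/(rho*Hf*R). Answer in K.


Radius R = 29/2 = 14.5 nm = 1.45e-08 m
Convert H_f = 481 kJ/kg = 481000 J/kg
dT = 2 * gamma_SL * T_bulk / (rho * H_f * R)
dT = 2 * 1.45 * 852 / (3089 * 481000 * 1.45e-08)
dT = 114.7 K

114.7


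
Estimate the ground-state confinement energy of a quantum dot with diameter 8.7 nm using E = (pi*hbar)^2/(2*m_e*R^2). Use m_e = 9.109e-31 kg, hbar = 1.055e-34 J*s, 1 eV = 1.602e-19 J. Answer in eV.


Radius R = 8.7/2 = 4.35 nm = 4.35e-09 m
E = (pi * 1.055e-34)^2 / (2 * 9.109e-31 * (4.35e-09)^2)
E(J) = 3.18658e-21
E = E(J) / 1.602e-19 = 0.0199 eV

0.0199


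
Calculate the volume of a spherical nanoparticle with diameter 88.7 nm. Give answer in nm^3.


Radius r = 88.7/2 = 44.35 nm
Volume V = (4/3) * pi * r^3
V = (4/3) * pi * (44.35)^3
V = 365400.79 nm^3

365400.79


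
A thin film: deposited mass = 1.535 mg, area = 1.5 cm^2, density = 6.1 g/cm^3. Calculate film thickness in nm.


Convert: m = 1.535 mg = 1.5350e-06 kg, A = 1.5 cm^2 = 1.5000e-04 m^2, rho = 6.1 g/cm^3 = 6100 kg/m^3
t = m / (A * rho)
t = 1.5350e-06 / (1.5000e-04 * 6100)
t = 1.6776e-06 m = 1677.6 nm

1677.6


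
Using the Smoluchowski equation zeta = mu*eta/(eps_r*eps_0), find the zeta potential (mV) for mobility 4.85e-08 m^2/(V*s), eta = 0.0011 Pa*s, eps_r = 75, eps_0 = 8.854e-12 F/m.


Smoluchowski equation: zeta = mu * eta / (eps_r * eps_0)
zeta = 4.85e-08 * 0.0011 / (75 * 8.854e-12)
zeta = 0.08034 V = 80.34 mV

80.34


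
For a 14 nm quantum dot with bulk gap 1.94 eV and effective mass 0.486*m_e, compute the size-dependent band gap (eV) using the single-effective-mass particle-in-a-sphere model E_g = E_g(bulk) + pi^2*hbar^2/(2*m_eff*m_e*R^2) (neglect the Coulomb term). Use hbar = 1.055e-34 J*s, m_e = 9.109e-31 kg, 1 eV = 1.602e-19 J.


Radius R = 14/2 nm = 7e-09 m
Confinement energy dE = pi^2 * hbar^2 / (2 * m_eff * m_e * R^2)
dE = pi^2 * (1.055e-34)^2 / (2 * 0.486 * 9.109e-31 * (7e-09)^2) J, divided by 1.602e-19 J/eV
dE = 0.0158 eV
Total band gap = E_g(bulk) + dE = 1.94 + 0.0158 = 1.9558 eV

1.9558


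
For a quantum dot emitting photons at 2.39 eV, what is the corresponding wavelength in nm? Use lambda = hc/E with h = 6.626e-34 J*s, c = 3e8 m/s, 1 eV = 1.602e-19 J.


Convert energy: E = 2.39 eV = 2.39 * 1.602e-19 = 3.82878e-19 J
lambda = h*c / E = 6.626e-34 * 3e8 / 3.82878e-19
lambda = 5.19173e-07 m = 519.2 nm

519.2


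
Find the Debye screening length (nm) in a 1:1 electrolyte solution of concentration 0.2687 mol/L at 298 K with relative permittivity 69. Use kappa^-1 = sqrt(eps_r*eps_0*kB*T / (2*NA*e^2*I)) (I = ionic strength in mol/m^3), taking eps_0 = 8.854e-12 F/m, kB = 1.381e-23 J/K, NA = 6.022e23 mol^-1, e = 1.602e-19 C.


Ionic strength I = 0.2687 * 1^2 * 1000 = 268.7 mol/m^3
kappa^-1 = sqrt(69 * 8.854e-12 * 1.381e-23 * 298 / (2 * 6.022e23 * (1.602e-19)^2 * 268.7))
kappa^-1 = 0.55 nm

0.55


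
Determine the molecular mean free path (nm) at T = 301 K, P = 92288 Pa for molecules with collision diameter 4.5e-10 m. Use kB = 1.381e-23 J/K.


Mean free path: lambda = kB*T / (sqrt(2) * pi * d^2 * P)
lambda = 1.381e-23 * 301 / (sqrt(2) * pi * (4.5e-10)^2 * 92288)
lambda = 5.00639e-08 m
lambda = 50.06 nm

50.06


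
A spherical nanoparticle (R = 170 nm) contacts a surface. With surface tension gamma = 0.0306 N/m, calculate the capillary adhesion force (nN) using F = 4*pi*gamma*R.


Convert radius: R = 170 nm = 1.7e-07 m
F = 4 * pi * gamma * R
F = 4 * pi * 0.0306 * 1.7e-07
F = 6.53703e-08 N = 65.3703 nN

65.3703


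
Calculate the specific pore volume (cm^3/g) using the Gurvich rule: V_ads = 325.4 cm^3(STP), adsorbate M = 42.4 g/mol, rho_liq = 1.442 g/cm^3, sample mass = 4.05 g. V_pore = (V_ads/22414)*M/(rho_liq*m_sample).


Moles adsorbed n = V_ads / 22414 = 325.4 / 22414 = 1.451771e-02 mol
Liquid volume V_liq = n * M / rho_liq = 1.451771e-02 * 42.4 / 1.442 = 0.42687 cm^3
Specific pore volume V_pore = V_liq / m_sample = 0.42687 / 4.05
V_pore = 0.1054 cm^3/g

0.1054


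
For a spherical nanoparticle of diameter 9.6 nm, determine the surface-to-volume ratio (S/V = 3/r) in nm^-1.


Radius r = 9.6/2 = 4.8 nm
S/V = 3 / r = 3 / 4.8
S/V = 0.625 nm^-1

0.625


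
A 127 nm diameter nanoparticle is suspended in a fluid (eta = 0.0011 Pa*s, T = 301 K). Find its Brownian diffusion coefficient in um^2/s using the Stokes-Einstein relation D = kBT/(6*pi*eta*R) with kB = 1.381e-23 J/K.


Radius R = 127/2 = 63.5 nm = 6.35e-08 m
D = kB*T / (6*pi*eta*R)
D = 1.381e-23 * 301 / (6 * pi * 0.0011 * 6.35e-08)
D = 3.15713e-12 m^2/s = 3.157 um^2/s

3.157


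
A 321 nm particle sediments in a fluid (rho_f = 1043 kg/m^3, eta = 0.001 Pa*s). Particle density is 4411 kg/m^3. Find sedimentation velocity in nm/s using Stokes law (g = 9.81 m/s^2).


Radius R = 321/2 nm = 1.605e-07 m
Density difference = 4411 - 1043 = 3368 kg/m^3
v = 2 * R^2 * (rho_p - rho_f) * g / (9 * eta)
v = 2 * (1.605e-07)^2 * 3368 * 9.81 / (9 * 0.001)
v = 1.89138e-07 m/s = 189.1379 nm/s

189.1379


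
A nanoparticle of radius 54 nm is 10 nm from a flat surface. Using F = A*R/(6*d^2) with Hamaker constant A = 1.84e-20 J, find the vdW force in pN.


Convert to SI: R = 54 nm = 5.4e-08 m, d = 10 nm = 1e-08 m
F = A * R / (6 * d^2)
F = 1.84e-20 * 5.4e-08 / (6 * (1e-08)^2)
F = 1.656e-12 N = 1.656 pN

1.656


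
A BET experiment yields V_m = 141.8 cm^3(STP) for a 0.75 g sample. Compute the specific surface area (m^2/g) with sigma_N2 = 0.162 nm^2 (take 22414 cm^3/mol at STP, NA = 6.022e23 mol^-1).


Number of moles in monolayer = V_m / 22414 = 141.8 / 22414 = 0.0063264
Number of molecules = moles * NA = 0.0063264 * 6.022e23
SA = molecules * sigma / mass
SA = (141.8 / 22414) * 6.022e23 * 0.162e-18 / 0.75
SA = 822.9 m^2/g

822.9


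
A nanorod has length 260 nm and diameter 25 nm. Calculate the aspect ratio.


Aspect ratio AR = length / diameter
AR = 260 / 25
AR = 10.4

10.4


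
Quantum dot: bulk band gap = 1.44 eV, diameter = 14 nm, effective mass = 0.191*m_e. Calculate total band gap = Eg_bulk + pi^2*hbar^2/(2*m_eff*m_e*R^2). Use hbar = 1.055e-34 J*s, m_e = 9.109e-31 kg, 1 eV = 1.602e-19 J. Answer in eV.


Radius R = 14/2 nm = 7e-09 m
Confinement energy dE = pi^2 * hbar^2 / (2 * m_eff * m_e * R^2)
dE = pi^2 * (1.055e-34)^2 / (2 * 0.191 * 9.109e-31 * (7e-09)^2) J, divided by 1.602e-19 J/eV
dE = 0.0402 eV
Total band gap = E_g(bulk) + dE = 1.44 + 0.0402 = 1.4802 eV

1.4802


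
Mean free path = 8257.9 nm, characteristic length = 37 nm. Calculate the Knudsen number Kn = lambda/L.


Knudsen number Kn = lambda / L
Kn = 8257.9 / 37
Kn = 223.1865

223.1865


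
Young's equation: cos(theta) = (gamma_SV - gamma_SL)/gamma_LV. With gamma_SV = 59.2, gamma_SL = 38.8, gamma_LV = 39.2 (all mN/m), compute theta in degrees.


cos(theta) = (gamma_SV - gamma_SL) / gamma_LV
cos(theta) = (59.2 - 38.8) / 39.2
cos(theta) = 0.520408
theta = arccos(0.520408) = 58.64 degrees

58.64


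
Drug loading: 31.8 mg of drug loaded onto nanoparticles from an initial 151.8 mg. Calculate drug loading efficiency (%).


Drug loading efficiency = (drug loaded / drug initial) * 100
DLE = 31.8 / 151.8 * 100
DLE = 0.2095 * 100
DLE = 20.95%

20.95


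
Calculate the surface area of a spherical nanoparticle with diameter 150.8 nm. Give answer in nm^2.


Radius r = 150.8/2 = 75.4 nm
Surface area SA = 4 * pi * r^2
SA = 4 * pi * (75.4)^2
SA = 71441.83 nm^2

71441.83


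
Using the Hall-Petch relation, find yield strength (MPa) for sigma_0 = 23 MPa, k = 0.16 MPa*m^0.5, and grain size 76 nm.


d = 76 nm = 7.6e-08 m
sqrt(d) = 0.000275681
Hall-Petch contribution = k / sqrt(d) = 0.16 / 0.000275681 = 580.4 MPa
sigma = sigma_0 + k/sqrt(d) = 23 + 580.4 = 603.4 MPa

603.4


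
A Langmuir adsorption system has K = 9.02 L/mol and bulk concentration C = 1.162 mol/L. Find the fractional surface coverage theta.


Langmuir isotherm: theta = K*C / (1 + K*C)
K*C = 9.02 * 1.162 = 10.48124
theta = 10.48124 / (1 + 10.48124) = 10.48124 / 11.48124
theta = 0.9129

0.9129


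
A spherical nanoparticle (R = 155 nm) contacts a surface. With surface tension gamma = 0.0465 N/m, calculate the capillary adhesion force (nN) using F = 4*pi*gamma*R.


Convert radius: R = 155 nm = 1.55e-07 m
F = 4 * pi * gamma * R
F = 4 * pi * 0.0465 * 1.55e-07
F = 9.05721e-08 N = 90.5721 nN

90.5721


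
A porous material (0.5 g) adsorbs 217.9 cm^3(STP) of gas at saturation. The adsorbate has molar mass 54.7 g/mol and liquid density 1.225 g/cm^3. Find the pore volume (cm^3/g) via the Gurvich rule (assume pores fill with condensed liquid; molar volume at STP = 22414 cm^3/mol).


Moles adsorbed n = V_ads / 22414 = 217.9 / 22414 = 9.721603e-03 mol
Liquid volume V_liq = n * M / rho_liq = 9.721603e-03 * 54.7 / 1.225 = 0.43410 cm^3
Specific pore volume V_pore = V_liq / m_sample = 0.43410 / 0.5
V_pore = 0.8682 cm^3/g

0.8682


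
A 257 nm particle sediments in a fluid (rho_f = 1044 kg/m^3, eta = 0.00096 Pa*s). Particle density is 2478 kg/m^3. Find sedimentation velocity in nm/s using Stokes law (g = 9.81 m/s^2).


Radius R = 257/2 nm = 1.285e-07 m
Density difference = 2478 - 1044 = 1434 kg/m^3
v = 2 * R^2 * (rho_p - rho_f) * g / (9 * eta)
v = 2 * (1.285e-07)^2 * 1434 * 9.81 / (9 * 0.00096)
v = 5.37701e-08 m/s = 53.7701 nm/s

53.7701


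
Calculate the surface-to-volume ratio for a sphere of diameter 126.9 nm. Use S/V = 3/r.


Radius r = 126.9/2 = 63.45 nm
S/V = 3 / r = 3 / 63.45
S/V = 0.0473 nm^-1

0.0473


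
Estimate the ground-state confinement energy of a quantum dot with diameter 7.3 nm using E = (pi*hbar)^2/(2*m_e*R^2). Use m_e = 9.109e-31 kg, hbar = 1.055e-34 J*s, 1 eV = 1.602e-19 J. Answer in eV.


Radius R = 7.3/2 = 3.65 nm = 3.65e-09 m
E = (pi * 1.055e-34)^2 / (2 * 9.109e-31 * (3.65e-09)^2)
E(J) = 4.52604e-21
E = E(J) / 1.602e-19 = 0.0283 eV

0.0283


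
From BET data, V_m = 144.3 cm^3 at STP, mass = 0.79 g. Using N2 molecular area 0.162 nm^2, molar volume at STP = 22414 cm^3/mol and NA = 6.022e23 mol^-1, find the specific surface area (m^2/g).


Number of moles in monolayer = V_m / 22414 = 144.3 / 22414 = 0.00643794
Number of molecules = moles * NA = 0.00643794 * 6.022e23
SA = molecules * sigma / mass
SA = (144.3 / 22414) * 6.022e23 * 0.162e-18 / 0.79
SA = 795.0 m^2/g

795.0
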